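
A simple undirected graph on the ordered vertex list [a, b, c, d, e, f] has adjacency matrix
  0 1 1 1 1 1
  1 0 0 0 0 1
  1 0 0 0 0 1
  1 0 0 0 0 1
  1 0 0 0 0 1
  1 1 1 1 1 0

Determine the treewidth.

2

A width-2 tree decomposition is:
Bags: B1 = {a, b, f}  B2 = {a, c, f}  B3 = {a, d, f}  B4 = {a, e, f}
Tree: B1–B2, B2–B3, B1–B4
The largest bag has 3 vertices, giving width 2; this decomposition certifies tw(G) ≤ 2. For the lower bound, the 3 vertices {a, d, f} are pairwise adjacent, and any tree decomposition puts a clique entirely inside one bag — forcing width ≥ 2. Combining the bounds, tw(G) = 2.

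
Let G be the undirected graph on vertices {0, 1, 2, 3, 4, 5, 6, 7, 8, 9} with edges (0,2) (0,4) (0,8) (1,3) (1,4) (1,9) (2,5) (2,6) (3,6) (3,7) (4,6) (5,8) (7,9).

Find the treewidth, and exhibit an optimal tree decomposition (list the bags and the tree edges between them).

Treewidth 2.
One such decomposition:
Bags: B1 = {0, 5, 8}  B2 = {0, 2, 5}  B3 = {0, 2, 4}  B4 = {2, 4, 6}  B5 = {1, 4, 6}  B6 = {1, 3, 6}  B7 = {1, 3, 9}  B8 = {3, 7, 9}
Tree: B1–B2, B2–B3, B3–B4, B4–B5, B5–B6, B6–B7, B7–B8

The largest bag has 3 vertices, giving width 2; this decomposition certifies tw(G) ≤ 2. Since 8–5–2–0–8 is a cycle in G, G is not acyclic. Forests are exactly the graphs of treewidth ≤ 1, so tw(G) ≥ 2. Combining the bounds, tw(G) = 2.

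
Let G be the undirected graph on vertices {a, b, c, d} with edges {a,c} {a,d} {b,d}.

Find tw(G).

A width-1 tree decomposition is:
Bags: B1 = {b, d}  B2 = {a, d}  B3 = {a, c}
Tree: B1–B2, B2–B3
Each bag holds 2 vertices, so the decomposition has width 1, which upper-bounds the treewidth. G has an edge, so its treewidth is at least 1. Combining the bounds, tw(G) = 1.

1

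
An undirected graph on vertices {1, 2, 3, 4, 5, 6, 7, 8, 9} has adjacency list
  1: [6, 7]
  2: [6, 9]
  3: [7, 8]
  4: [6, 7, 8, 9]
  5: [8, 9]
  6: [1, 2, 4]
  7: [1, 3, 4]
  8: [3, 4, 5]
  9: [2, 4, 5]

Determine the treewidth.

A width-3 tree decomposition is:
Bags: B1 = {3, 5, 7, 8}  B2 = {4, 5, 7, 8}  B3 = {4, 5, 7, 9}  B4 = {1, 4, 7, 9}  B5 = {1, 4, 6, 9}  B6 = {1, 2, 6, 9}
Tree: B1–B2, B2–B3, B3–B4, B4–B5, B5–B6
The largest bag has 4 vertices, giving width 3; this decomposition certifies tw(G) ≤ 3. For the lower bound: the 4 vertex sets {3,5,8}, {7}, {4}, {1,2,6,9} are disjoint, each induces a connected subgraph, and every pair is joined by at least one edge of G. Contracting each set to a single vertex therefore yields K_{4} as a minor, and since treewidth is minor-monotone, tw(G) ≥ tw(K_{4}) = 3. Hence tw(G) = 3 exactly.

3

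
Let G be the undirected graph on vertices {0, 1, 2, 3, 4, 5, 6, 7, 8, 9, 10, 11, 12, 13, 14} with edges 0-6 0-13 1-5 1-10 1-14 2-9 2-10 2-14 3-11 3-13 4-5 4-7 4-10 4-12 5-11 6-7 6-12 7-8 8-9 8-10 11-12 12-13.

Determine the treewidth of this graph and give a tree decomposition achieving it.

Treewidth 3.
One such decomposition:
Bags: B1 = {2, 8, 9, 14}  B2 = {2, 8, 10, 14}  B3 = {1, 8, 10, 14}  B4 = {1, 7, 8, 10}  B5 = {1, 4, 7, 10}  B6 = {1, 4, 5, 7}  B7 = {4, 5, 6, 7}  B8 = {4, 5, 6, 12}  B9 = {5, 6, 11, 12}  B10 = {0, 6, 11, 12}  B11 = {0, 11, 12, 13}  B12 = {0, 3, 11, 13}
Tree: B1–B2, B2–B3, B3–B4, B4–B5, B5–B6, B6–B7, B7–B8, B8–B9, B9–B10, B10–B11, B11–B12

Each bag holds 4 vertices, so the decomposition has width 3, which upper-bounds the treewidth. For the lower bound: the 4 vertex sets {2,9,14}, {8}, {10}, {1,4,5,7} are disjoint, each induces a connected subgraph, and every pair is joined by at least one edge of G. Contracting each set to a single vertex therefore yields K_{4} as a minor, and since treewidth is minor-monotone, tw(G) ≥ tw(K_{4}) = 3. Therefore the treewidth is 3.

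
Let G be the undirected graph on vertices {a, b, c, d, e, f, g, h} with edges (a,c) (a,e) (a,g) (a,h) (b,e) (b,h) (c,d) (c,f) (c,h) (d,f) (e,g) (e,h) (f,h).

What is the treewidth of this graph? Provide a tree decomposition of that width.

Treewidth 2.
One such decomposition:
Bags: B1 = {a, c, h}  B2 = {a, e, h}  B3 = {a, e, g}  B4 = {c, f, h}  B5 = {c, d, f}  B6 = {b, e, h}
Tree: B1–B2, B2–B3, B1–B4, B4–B5, B2–B6

Every bag has size at most 3, so the width is 3 − 1 = 2 and tw(G) ≤ 2. Conversely, {c, d, f} is a clique of size 3, and the vertices of any clique must share a bag in every tree decomposition; so some bag has ≥ 3 vertices and tw(G) ≥ 2. Hence tw(G) = 2 exactly.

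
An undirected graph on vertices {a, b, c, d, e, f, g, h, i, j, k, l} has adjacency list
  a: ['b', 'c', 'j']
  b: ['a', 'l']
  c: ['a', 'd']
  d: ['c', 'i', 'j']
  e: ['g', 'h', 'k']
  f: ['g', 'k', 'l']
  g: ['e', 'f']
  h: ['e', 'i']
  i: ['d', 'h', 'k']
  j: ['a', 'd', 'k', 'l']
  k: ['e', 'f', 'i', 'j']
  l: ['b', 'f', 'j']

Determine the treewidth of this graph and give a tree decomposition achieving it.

Each bag holds 4 vertices, so the decomposition has width 3, which upper-bounds the treewidth. For the lower bound: the 4 vertex sets {e,g,h}, {f}, {k}, {d,i,j,l} are disjoint, each induces a connected subgraph, and every pair is joined by at least one edge of G. Contracting each set to a single vertex therefore yields K_{4} as a minor, and since treewidth is minor-monotone, tw(G) ≥ tw(K_{4}) = 3. Therefore the treewidth is 3.

Treewidth 3.
One such decomposition:
Bags: B1 = {e, f, g, h}  B2 = {e, f, h, k}  B3 = {f, h, i, k}  B4 = {f, i, k, l}  B5 = {i, j, k, l}  B6 = {d, i, j, l}  B7 = {b, d, j, l}  B8 = {a, b, d, j}  B9 = {a, b, c, d}
Tree: B1–B2, B2–B3, B3–B4, B4–B5, B5–B6, B6–B7, B7–B8, B8–B9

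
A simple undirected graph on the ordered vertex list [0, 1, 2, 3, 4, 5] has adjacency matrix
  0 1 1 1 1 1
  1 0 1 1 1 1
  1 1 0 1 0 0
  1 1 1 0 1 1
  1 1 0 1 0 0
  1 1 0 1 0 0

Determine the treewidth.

3

A width-3 tree decomposition is:
Bags: B1 = {0, 1, 2, 3}  B2 = {0, 1, 3, 4}  B3 = {0, 1, 3, 5}
Tree: B1–B2, B1–B3
The largest bag has 4 vertices, giving width 3; this decomposition certifies tw(G) ≤ 3. On the other hand G contains the 4-clique {0, 1, 2, 3}. A clique must lie in a single bag of any decomposition, so no decomposition can have width below 3. Hence tw(G) = 3 exactly.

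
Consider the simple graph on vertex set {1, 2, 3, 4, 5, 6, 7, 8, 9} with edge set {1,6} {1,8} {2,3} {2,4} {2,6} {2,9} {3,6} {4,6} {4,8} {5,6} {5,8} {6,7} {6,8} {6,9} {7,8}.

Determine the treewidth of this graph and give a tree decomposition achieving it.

Treewidth 2.
One such decomposition:
Bags: B1 = {2, 4, 6}  B2 = {2, 6, 9}  B3 = {4, 6, 8}  B4 = {2, 3, 6}  B5 = {5, 6, 8}  B6 = {6, 7, 8}  B7 = {1, 6, 8}
Tree: B1–B2, B1–B3, B1–B4, B3–B5, B3–B6, B6–B7

Every bag has size at most 3, so the width is 3 − 1 = 2 and tw(G) ≤ 2. For the lower bound, the 3 vertices {1, 6, 8} are pairwise adjacent, and any tree decomposition puts a clique entirely inside one bag — forcing width ≥ 2. Therefore the treewidth is 2.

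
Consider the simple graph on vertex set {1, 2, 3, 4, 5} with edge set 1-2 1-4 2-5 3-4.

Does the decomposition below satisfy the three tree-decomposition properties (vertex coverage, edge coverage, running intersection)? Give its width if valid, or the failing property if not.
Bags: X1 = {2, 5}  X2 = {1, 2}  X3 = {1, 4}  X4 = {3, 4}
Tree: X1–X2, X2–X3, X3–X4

Checking the three conditions: (i) the bags cover all of {1, 2, 3, 4, 5}; (ii) for each edge, some bag contains both endpoints; (iii) the bags containing any fixed vertex form a subtree. All hold, so the decomposition is valid with width 2 − 1 = 1.

Yes; width 1.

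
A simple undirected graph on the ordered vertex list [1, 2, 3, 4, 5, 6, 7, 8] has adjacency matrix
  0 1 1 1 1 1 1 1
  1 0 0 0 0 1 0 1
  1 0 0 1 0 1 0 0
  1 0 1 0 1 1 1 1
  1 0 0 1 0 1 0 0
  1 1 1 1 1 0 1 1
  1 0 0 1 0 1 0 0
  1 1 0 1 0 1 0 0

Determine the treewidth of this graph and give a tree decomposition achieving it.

Treewidth 3.
Bags: B1 = {1, 4, 5, 6}  B2 = {1, 3, 4, 6}  B3 = {1, 4, 6, 8}  B4 = {1, 2, 6, 8}  B5 = {1, 4, 6, 7}
Tree: B1–B2, B2–B3, B3–B4, B1–B5

Each bag holds 4 vertices, so the decomposition has width 3, which upper-bounds the treewidth. Conversely, {1, 2, 6, 8} is a clique of size 4, and the vertices of any clique must share a bag in every tree decomposition; so some bag has ≥ 4 vertices and tw(G) ≥ 3. Therefore the treewidth is 3.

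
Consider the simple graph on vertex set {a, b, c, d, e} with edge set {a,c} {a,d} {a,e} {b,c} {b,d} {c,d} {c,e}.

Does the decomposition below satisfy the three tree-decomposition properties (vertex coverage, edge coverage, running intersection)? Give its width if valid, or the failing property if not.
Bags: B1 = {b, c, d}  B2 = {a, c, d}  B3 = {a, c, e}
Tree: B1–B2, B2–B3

Vertex coverage: the bags together contain {a, b, c, d, e}, the full vertex set. Edge coverage: each edge of G has both endpoints in at least one bag. Running intersection: for every vertex, the bags containing it form a connected subtree. All three properties hold, so this is a valid tree decomposition of width max|bag| − 1 = 2, and hence tw(G) ≤ 2.

Yes; width 2.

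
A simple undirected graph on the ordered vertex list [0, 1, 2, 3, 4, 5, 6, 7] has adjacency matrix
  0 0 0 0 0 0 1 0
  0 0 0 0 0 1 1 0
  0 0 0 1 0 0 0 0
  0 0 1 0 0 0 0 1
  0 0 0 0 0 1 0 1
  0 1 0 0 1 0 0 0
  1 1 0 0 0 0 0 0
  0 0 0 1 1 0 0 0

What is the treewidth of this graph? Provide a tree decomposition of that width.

Treewidth 1.
One optimal decomposition is:
Bags: B1 = {2, 3}  B2 = {3, 7}  B3 = {4, 7}  B4 = {4, 5}  B5 = {1, 5}  B6 = {1, 6}  B7 = {0, 6}
Tree: B1–B2, B2–B3, B3–B4, B4–B5, B5–B6, B6–B7

Every bag has size at most 2, so the width is 2 − 1 = 1 and tw(G) ≤ 1. Since G has at least one edge (e.g. 2–3), it is not an edgeless graph, so tw(G) ≥ 1. Therefore the treewidth is 1.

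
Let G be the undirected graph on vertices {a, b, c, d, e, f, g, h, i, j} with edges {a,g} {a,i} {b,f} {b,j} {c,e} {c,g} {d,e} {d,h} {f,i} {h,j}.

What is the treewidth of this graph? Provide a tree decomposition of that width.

The largest bag has 3 vertices, giving width 2; this decomposition certifies tw(G) ≤ 2. Since h–d–e–c–g–a–i–f–b–j–h is a cycle in G, G is not acyclic. Forests are exactly the graphs of treewidth ≤ 1, so tw(G) ≥ 2. Therefore the treewidth is 2.

Treewidth 2.
One optimal decomposition is:
Bags: B1 = {d, e, h}  B2 = {c, e, h}  B3 = {c, g, h}  B4 = {a, g, h}  B5 = {a, h, i}  B6 = {f, h, i}  B7 = {b, f, h}  B8 = {b, h, j}
Tree: B1–B2, B2–B3, B3–B4, B4–B5, B5–B6, B6–B7, B7–B8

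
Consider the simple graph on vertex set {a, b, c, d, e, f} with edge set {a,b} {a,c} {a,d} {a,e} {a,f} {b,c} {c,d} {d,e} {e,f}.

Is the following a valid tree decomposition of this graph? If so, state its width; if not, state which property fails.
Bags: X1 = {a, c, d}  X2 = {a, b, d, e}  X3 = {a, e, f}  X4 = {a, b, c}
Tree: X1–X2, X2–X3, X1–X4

No — bags containing vertex b are not connected in the tree.

A tree decomposition must satisfy three properties: every vertex lies in some bag; for every edge, both endpoints lie together in some bag; and for every vertex, the bags containing it form a connected subtree. Here bags containing vertex b are not connected in the tree, so the decomposition is invalid.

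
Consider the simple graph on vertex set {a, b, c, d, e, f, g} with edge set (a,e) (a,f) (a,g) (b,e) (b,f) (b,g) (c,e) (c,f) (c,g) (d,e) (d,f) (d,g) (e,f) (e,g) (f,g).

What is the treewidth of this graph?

3

A width-3 tree decomposition is:
Bags: B1 = {a, e, f, g}  B2 = {c, e, f, g}  B3 = {d, e, f, g}  B4 = {b, e, f, g}
Tree: B1–B2, B1–B3, B2–B4
The largest bag has 4 vertices, giving width 3; this decomposition certifies tw(G) ≤ 3. Conversely, {d, e, f, g} is a clique of size 4, and the vertices of any clique must share a bag in every tree decomposition; so some bag has ≥ 4 vertices and tw(G) ≥ 3. Combining the bounds, tw(G) = 3.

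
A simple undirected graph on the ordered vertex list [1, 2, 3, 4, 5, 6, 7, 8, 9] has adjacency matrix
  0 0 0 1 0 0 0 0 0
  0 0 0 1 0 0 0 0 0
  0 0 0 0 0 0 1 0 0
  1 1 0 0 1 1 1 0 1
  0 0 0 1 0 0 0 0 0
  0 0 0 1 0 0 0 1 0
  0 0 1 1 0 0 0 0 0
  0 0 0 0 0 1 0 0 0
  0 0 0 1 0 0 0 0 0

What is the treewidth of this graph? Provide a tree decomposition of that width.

Every bag has size at most 2, so the width is 2 − 1 = 1 and tw(G) ≤ 1. Any graph with an edge has treewidth ≥ 1, and G has the edge 4–5. Combining the bounds, tw(G) = 1.

Treewidth 1.
One optimal decomposition is:
Bags: B1 = {4, 5}  B2 = {4, 7}  B3 = {4, 6}  B4 = {3, 7}  B5 = {6, 8}  B6 = {1, 4}  B7 = {4, 9}  B8 = {2, 4}
Tree: B1–B2, B1–B3, B2–B4, B3–B5, B3–B6, B6–B7, B7–B8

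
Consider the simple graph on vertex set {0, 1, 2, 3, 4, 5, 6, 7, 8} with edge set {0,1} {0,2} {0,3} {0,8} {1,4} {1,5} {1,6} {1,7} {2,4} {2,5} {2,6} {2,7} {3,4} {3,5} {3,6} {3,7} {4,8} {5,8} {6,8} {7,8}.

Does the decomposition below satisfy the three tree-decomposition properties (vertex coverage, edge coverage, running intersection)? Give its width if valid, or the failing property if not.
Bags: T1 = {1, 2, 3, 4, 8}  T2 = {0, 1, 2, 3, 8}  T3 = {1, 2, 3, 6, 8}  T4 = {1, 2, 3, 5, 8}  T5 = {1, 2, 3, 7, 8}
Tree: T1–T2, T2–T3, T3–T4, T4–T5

Vertex coverage: the bags together contain {0, 1, 2, 3, 4, 5, 6, 7, 8}, the full vertex set. Edge coverage: each edge of G has both endpoints in at least one bag. Running intersection: for every vertex, the bags containing it form a connected subtree. All three properties hold, so this is a valid tree decomposition of width max|bag| − 1 = 4, and hence tw(G) ≤ 4.

Yes; width 4.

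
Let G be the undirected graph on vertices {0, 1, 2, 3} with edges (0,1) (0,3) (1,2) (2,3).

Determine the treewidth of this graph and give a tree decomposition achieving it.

Each bag holds 3 vertices, so the decomposition has width 2, which upper-bounds the treewidth. For the lower bound, G contains the cycle 1–0–3–2–1, so G is not a forest; only forests have treewidth ≤ 1, hence tw(G) ≥ 2. Combining the bounds, tw(G) = 2.

Treewidth 2.
One optimal decomposition is:
Bags: B1 = {0, 1, 3}  B2 = {1, 2, 3}
Tree: B1–B2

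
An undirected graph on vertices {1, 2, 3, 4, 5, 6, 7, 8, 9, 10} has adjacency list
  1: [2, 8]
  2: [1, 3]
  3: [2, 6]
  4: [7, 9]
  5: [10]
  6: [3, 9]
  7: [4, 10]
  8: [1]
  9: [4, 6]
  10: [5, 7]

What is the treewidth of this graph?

A width-1 tree decomposition is:
Bags: B1 = {1, 8}  B2 = {1, 2}  B3 = {2, 3}  B4 = {3, 6}  B5 = {6, 9}  B6 = {4, 9}  B7 = {4, 7}  B8 = {7, 10}  B9 = {5, 10}
Tree: B1–B2, B2–B3, B3–B4, B4–B5, B5–B6, B6–B7, B7–B8, B8–B9
The largest bag has 2 vertices, giving width 1; this decomposition certifies tw(G) ≤ 1. G has an edge, so its treewidth is at least 1. The upper and lower bounds meet at 1, so that is the treewidth.

1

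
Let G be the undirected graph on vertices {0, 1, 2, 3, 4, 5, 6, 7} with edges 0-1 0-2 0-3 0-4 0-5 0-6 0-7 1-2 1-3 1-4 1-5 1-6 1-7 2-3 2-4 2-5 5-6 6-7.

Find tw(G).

3

A width-3 tree decomposition is:
Bags: B1 = {0, 1, 2, 4}  B2 = {0, 1, 2, 5}  B3 = {0, 1, 5, 6}  B4 = {0, 1, 6, 7}  B5 = {0, 1, 2, 3}
Tree: B1–B2, B2–B3, B3–B4, B2–B5
The largest bag has 4 vertices, giving width 3; this decomposition certifies tw(G) ≤ 3. Conversely, {0, 1, 2, 3} is a clique of size 4, and the vertices of any clique must share a bag in every tree decomposition; so some bag has ≥ 4 vertices and tw(G) ≥ 3. The upper and lower bounds meet at 3, so that is the treewidth.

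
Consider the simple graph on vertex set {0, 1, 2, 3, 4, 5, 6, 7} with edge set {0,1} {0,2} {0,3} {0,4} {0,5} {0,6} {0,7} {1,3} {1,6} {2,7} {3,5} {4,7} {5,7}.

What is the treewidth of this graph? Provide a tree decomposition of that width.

Treewidth 2.
Bags: B1 = {0, 1, 3}  B2 = {0, 3, 5}  B3 = {0, 5, 7}  B4 = {0, 4, 7}  B5 = {0, 1, 6}  B6 = {0, 2, 7}
Tree: B1–B2, B2–B3, B3–B4, B1–B5, B3–B6

Every bag has size at most 3, so the width is 3 − 1 = 2 and tw(G) ≤ 2. On the other hand G contains the 3-clique {0, 1, 3}. A clique must lie in a single bag of any decomposition, so no decomposition can have width below 2. Therefore the treewidth is 2.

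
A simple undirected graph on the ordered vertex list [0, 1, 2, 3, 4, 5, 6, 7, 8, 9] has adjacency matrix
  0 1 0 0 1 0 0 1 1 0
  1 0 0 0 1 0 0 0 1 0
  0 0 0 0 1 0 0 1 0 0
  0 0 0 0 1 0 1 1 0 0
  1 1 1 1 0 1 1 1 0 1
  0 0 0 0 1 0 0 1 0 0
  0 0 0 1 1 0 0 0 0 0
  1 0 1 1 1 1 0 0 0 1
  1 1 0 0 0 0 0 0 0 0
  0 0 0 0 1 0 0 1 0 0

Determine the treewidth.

A width-2 tree decomposition is:
Bags: B1 = {0, 1, 4}  B2 = {0, 4, 7}  B3 = {2, 4, 7}  B4 = {0, 1, 8}  B5 = {3, 4, 7}  B6 = {3, 4, 6}  B7 = {4, 5, 7}  B8 = {4, 7, 9}
Tree: B1–B2, B2–B3, B1–B4, B2–B5, B5–B6, B5–B7, B3–B8
Every bag has size at most 3, so the width is 3 − 1 = 2 and tw(G) ≤ 2. On the other hand G contains the 3-clique {0, 1, 8}. A clique must lie in a single bag of any decomposition, so no decomposition can have width below 2. Hence tw(G) = 2 exactly.

2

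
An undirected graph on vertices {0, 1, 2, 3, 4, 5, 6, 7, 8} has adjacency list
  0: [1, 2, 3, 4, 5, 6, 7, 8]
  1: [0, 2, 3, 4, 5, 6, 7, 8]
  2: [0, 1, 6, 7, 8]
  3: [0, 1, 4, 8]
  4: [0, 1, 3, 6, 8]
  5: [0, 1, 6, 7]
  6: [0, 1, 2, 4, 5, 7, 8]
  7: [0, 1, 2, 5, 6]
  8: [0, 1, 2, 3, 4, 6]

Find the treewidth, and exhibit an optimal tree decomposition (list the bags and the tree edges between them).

The largest bag has 5 vertices, giving width 4; this decomposition certifies tw(G) ≤ 4. For the lower bound, the 5 vertices {0, 1, 3, 4, 8} are pairwise adjacent, and any tree decomposition puts a clique entirely inside one bag — forcing width ≥ 4. The upper and lower bounds meet at 4, so that is the treewidth.

Treewidth 4.
One such decomposition:
Bags: B1 = {0, 1, 3, 4, 8}  B2 = {0, 1, 4, 6, 8}  B3 = {0, 1, 2, 6, 8}  B4 = {0, 1, 2, 6, 7}  B5 = {0, 1, 5, 6, 7}
Tree: B1–B2, B2–B3, B3–B4, B4–B5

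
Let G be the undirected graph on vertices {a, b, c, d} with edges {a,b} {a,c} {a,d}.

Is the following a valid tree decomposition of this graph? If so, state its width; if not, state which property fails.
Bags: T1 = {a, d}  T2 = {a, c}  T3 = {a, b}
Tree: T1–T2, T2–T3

Yes; width 1.

Every vertex of G appears in some bag (union = {a, b, c, d}); every edge is covered by a bag; and for each vertex v the set of bags containing v is connected in the bag tree. The decomposition is therefore valid. The largest bag has 2 vertices, so the width is 1.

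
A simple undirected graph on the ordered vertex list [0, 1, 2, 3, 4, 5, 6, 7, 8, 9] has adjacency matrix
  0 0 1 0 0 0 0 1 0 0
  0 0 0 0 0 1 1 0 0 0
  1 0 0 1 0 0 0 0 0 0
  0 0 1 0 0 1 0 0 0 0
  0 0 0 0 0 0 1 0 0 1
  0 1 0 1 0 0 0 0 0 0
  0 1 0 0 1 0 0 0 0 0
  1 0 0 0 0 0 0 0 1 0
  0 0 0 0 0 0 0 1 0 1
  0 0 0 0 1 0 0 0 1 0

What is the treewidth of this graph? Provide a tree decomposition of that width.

Treewidth 2.
One such decomposition:
Bags: B1 = {7, 8, 9}  B2 = {4, 7, 9}  B3 = {4, 6, 7}  B4 = {1, 6, 7}  B5 = {1, 5, 7}  B6 = {3, 5, 7}  B7 = {2, 3, 7}  B8 = {0, 2, 7}
Tree: B1–B2, B2–B3, B3–B4, B4–B5, B5–B6, B6–B7, B7–B8

Each bag holds 3 vertices, so the decomposition has width 2, which upper-bounds the treewidth. For the lower bound, G contains the cycle 7–8–9–4–6–1–5–3–2–0–7, so G is not a forest; only forests have treewidth ≤ 1, hence tw(G) ≥ 2. The upper and lower bounds meet at 2, so that is the treewidth.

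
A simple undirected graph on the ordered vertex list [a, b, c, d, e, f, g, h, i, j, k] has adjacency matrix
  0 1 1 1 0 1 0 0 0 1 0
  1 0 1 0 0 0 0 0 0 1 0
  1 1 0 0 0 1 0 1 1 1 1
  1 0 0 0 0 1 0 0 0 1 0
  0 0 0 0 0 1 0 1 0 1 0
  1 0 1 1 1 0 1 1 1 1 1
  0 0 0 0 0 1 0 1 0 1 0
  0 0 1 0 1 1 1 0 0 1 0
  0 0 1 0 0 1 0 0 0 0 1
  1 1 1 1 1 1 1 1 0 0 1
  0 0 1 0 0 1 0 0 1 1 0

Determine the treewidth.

3

A width-3 tree decomposition is:
Bags: B1 = {c, f, j, k}  B2 = {a, c, f, j}  B3 = {c, f, h, j}  B4 = {a, d, f, j}  B5 = {e, f, h, j}  B6 = {a, b, c, j}  B7 = {c, f, i, k}  B8 = {f, g, h, j}
Tree: B1–B2, B2–B3, B2–B4, B3–B5, B2–B6, B1–B7, B5–B8
Every bag has size at most 4, so the width is 4 − 1 = 3 and tw(G) ≤ 3. Conversely, {a, d, f, j} is a clique of size 4, and the vertices of any clique must share a bag in every tree decomposition; so some bag has ≥ 4 vertices and tw(G) ≥ 3. Combining the bounds, tw(G) = 3.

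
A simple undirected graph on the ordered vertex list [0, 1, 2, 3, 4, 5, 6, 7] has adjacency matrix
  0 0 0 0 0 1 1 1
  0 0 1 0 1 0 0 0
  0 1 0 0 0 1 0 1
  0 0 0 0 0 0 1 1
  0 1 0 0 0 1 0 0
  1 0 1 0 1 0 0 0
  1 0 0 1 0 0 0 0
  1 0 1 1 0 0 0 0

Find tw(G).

2

A width-2 tree decomposition is:
Bags: B1 = {0, 3, 6}  B2 = {0, 3, 7}  B3 = {0, 5, 7}  B4 = {2, 5, 7}  B5 = {2, 4, 5}  B6 = {1, 2, 4}
Tree: B1–B2, B2–B3, B3–B4, B4–B5, B5–B6
Every bag has size at most 3, so the width is 3 − 1 = 2 and tw(G) ≤ 2. Since 6–3–7–0–6 is a cycle in G, G is not acyclic. Forests are exactly the graphs of treewidth ≤ 1, so tw(G) ≥ 2. Hence tw(G) = 2 exactly.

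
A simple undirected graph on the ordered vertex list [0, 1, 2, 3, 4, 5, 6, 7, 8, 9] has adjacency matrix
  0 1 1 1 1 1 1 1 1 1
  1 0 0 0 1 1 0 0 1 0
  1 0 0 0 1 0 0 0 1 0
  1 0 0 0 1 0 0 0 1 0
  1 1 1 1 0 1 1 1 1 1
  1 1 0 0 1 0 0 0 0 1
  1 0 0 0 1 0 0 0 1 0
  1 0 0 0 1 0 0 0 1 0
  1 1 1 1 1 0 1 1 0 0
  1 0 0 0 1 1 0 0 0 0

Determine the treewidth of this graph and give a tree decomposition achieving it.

Treewidth 3.
Bags: B1 = {0, 1, 4, 8}  B2 = {0, 1, 4, 5}  B3 = {0, 3, 4, 8}  B4 = {0, 4, 6, 8}  B5 = {0, 4, 5, 9}  B6 = {0, 2, 4, 8}  B7 = {0, 4, 7, 8}
Tree: B1–B2, B1–B3, B1–B4, B2–B5, B1–B6, B4–B7

Each bag holds 4 vertices, so the decomposition has width 3, which upper-bounds the treewidth. Conversely, {0, 1, 4, 8} is a clique of size 4, and the vertices of any clique must share a bag in every tree decomposition; so some bag has ≥ 4 vertices and tw(G) ≥ 3. Combining the bounds, tw(G) = 3.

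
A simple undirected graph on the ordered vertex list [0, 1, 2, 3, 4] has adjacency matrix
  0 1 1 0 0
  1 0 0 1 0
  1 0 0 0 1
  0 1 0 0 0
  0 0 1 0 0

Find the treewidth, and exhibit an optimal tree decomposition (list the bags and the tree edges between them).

Treewidth 1.
Bags: B1 = {0, 1}  B2 = {1, 3}  B3 = {0, 2}  B4 = {2, 4}
Tree: B1–B2, B1–B3, B3–B4

Every bag has size at most 2, so the width is 2 − 1 = 1 and tw(G) ≤ 1. Since G has at least one edge (e.g. 0–1), it is not an edgeless graph, so tw(G) ≥ 1. Hence tw(G) = 1 exactly.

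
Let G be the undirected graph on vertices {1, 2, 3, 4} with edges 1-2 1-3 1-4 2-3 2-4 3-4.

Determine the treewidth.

3

A width-3 tree decomposition is:
Bags: B1 = {1, 2, 3, 4}
Tree: (single bag)
With just one bag of size 4, the width is 4 − 1 = 3, so tw(G) ≤ 3. On the other hand G contains the 4-clique {1, 2, 3, 4}. A clique must lie in a single bag of any decomposition, so no decomposition can have width below 3. Hence tw(G) = 3 exactly.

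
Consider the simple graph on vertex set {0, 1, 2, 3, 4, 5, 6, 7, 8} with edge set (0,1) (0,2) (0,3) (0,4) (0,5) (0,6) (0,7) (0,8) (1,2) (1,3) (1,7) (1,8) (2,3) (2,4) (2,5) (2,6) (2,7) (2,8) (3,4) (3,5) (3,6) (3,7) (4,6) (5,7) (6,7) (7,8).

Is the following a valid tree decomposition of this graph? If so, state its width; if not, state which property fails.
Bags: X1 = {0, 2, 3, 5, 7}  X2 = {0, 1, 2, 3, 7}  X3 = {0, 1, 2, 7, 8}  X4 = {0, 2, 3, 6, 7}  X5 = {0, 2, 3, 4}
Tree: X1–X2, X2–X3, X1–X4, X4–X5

A tree decomposition must satisfy three properties: every vertex lies in some bag; for every edge, both endpoints lie together in some bag; and for every vertex, the bags containing it form a connected subtree. Here edge (6,4) lies in no bag, so the decomposition is invalid.

No — edge (6,4) lies in no bag.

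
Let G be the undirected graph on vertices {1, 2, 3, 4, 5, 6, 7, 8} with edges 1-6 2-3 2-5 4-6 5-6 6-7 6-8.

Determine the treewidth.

A width-1 tree decomposition is:
Bags: B1 = {5, 6}  B2 = {2, 5}  B3 = {1, 6}  B4 = {4, 6}  B5 = {6, 8}  B6 = {6, 7}  B7 = {2, 3}
Tree: B1–B2, B1–B3, B1–B4, B4–B5, B1–B6, B2–B7
Every bag has size at most 2, so the width is 2 − 1 = 1 and tw(G) ≤ 1. Any graph with an edge has treewidth ≥ 1, and G has the edge 6–5. Combining the bounds, tw(G) = 1.

1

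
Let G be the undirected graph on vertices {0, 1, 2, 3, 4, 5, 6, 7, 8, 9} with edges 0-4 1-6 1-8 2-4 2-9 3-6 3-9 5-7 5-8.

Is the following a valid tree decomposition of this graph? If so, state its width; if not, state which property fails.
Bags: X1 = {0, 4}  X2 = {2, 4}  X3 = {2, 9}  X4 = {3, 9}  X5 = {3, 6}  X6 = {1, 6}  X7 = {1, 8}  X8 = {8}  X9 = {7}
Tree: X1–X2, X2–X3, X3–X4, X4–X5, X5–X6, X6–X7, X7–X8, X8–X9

No — vertex 5 appears in no bag.

A tree decomposition must satisfy three properties: every vertex lies in some bag; for every edge, both endpoints lie together in some bag; and for every vertex, the bags containing it form a connected subtree. Here vertex 5 appears in no bag, so the decomposition is invalid.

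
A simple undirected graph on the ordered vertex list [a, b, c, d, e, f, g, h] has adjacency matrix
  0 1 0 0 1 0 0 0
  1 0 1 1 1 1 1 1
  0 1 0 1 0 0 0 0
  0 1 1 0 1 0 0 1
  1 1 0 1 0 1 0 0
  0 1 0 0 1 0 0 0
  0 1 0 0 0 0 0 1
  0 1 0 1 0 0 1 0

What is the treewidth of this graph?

A width-2 tree decomposition is:
Bags: B1 = {b, d, e}  B2 = {b, c, d}  B3 = {b, d, h}  B4 = {a, b, e}  B5 = {b, e, f}  B6 = {b, g, h}
Tree: B1–B2, B1–B3, B1–B4, B1–B5, B3–B6
Every bag has size at most 3, so the width is 3 − 1 = 2 and tw(G) ≤ 2. On the other hand G contains the 3-clique {b, d, e}. A clique must lie in a single bag of any decomposition, so no decomposition can have width below 2. Hence tw(G) = 2 exactly.

2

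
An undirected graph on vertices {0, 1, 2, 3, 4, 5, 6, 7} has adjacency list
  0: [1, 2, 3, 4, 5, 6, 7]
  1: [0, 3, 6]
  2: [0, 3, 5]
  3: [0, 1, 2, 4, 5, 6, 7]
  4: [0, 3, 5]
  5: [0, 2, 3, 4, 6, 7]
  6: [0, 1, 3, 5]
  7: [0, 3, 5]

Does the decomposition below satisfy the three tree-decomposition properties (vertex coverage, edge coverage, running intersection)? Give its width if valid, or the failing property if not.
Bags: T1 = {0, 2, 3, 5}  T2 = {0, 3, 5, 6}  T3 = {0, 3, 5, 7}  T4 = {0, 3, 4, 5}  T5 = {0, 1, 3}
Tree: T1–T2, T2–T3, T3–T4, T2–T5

A tree decomposition must satisfy three properties: every vertex lies in some bag; for every edge, both endpoints lie together in some bag; and for every vertex, the bags containing it form a connected subtree. Here edge (6,1) lies in no bag, so the decomposition is invalid.

No — edge (6,1) lies in no bag.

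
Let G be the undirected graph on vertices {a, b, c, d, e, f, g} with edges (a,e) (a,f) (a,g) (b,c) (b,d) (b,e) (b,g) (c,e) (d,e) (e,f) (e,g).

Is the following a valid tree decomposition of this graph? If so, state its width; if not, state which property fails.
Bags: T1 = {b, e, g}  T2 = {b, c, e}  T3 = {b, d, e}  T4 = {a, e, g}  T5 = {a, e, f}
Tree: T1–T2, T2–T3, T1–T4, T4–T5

Every vertex of G appears in some bag (union = {a, b, c, d, e, f, g}); every edge is covered by a bag; and for each vertex v the set of bags containing v is connected in the bag tree. The decomposition is therefore valid. The largest bag has 3 vertices, so the width is 2.

Yes; width 2.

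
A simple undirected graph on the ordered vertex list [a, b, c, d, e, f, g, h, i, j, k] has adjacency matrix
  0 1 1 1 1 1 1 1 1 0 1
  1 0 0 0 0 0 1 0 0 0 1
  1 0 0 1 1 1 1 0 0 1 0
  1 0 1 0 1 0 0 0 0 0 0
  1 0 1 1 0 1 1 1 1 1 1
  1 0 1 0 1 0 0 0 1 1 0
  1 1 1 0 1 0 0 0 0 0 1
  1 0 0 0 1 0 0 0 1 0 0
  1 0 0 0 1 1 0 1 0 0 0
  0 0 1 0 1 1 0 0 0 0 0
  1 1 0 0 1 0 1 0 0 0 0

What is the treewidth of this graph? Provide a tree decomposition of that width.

Treewidth 3.
One such decomposition:
Bags: B1 = {a, c, e, f}  B2 = {c, e, f, j}  B3 = {a, e, f, i}  B4 = {a, c, e, g}  B5 = {a, c, d, e}  B6 = {a, e, h, i}  B7 = {a, e, g, k}  B8 = {a, b, g, k}
Tree: B1–B2, B1–B3, B1–B4, B4–B5, B3–B6, B4–B7, B7–B8

Each bag holds 4 vertices, so the decomposition has width 3, which upper-bounds the treewidth. On the other hand G contains the 4-clique {c, e, f, j}. A clique must lie in a single bag of any decomposition, so no decomposition can have width below 3. Therefore the treewidth is 3.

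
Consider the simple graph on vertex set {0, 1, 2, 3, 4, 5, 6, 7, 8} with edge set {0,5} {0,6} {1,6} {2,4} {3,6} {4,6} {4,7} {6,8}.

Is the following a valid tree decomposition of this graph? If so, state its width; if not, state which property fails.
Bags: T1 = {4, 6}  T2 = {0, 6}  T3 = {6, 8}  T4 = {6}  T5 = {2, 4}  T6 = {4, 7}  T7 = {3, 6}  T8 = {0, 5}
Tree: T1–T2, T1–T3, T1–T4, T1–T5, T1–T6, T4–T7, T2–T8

A tree decomposition must satisfy three properties: every vertex lies in some bag; for every edge, both endpoints lie together in some bag; and for every vertex, the bags containing it form a connected subtree. Here vertex 1 appears in no bag, so the decomposition is invalid.

No — vertex 1 appears in no bag.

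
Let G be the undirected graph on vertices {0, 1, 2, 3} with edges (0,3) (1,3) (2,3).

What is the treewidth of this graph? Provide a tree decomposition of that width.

Each bag holds 2 vertices, so the decomposition has width 1, which upper-bounds the treewidth. Since G has at least one edge (e.g. 3–2), it is not an edgeless graph, so tw(G) ≥ 1. Hence tw(G) = 1 exactly.

Treewidth 1.
Bags: B1 = {2, 3}  B2 = {1, 3}  B3 = {0, 3}
Tree: B1–B2, B2–B3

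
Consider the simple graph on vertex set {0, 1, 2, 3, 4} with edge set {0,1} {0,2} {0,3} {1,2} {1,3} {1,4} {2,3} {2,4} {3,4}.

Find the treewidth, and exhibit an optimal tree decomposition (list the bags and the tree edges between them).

Treewidth 3.
Bags: B1 = {0, 1, 2, 3}  B2 = {1, 2, 3, 4}
Tree: B1–B2

Each bag holds 4 vertices, so the decomposition has width 3, which upper-bounds the treewidth. Conversely, {0, 1, 2, 3} is a clique of size 4, and the vertices of any clique must share a bag in every tree decomposition; so some bag has ≥ 4 vertices and tw(G) ≥ 3. Hence tw(G) = 3 exactly.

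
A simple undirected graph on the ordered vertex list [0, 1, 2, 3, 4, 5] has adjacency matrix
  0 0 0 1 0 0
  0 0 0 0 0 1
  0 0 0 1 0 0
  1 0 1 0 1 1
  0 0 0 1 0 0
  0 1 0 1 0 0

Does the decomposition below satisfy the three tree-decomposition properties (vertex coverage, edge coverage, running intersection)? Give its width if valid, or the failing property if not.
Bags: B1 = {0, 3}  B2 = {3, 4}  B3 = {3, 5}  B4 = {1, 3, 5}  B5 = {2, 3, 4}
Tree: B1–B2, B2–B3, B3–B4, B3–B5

A tree decomposition must satisfy three properties: every vertex lies in some bag; for every edge, both endpoints lie together in some bag; and for every vertex, the bags containing it form a connected subtree. Here bags containing vertex 4 are not connected in the tree, so the decomposition is invalid.

No — bags containing vertex 4 are not connected in the tree.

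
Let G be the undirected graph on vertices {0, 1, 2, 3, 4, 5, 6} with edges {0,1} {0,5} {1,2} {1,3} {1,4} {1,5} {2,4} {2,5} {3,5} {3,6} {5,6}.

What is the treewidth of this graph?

A width-2 tree decomposition is:
Bags: B1 = {1, 2, 5}  B2 = {1, 2, 4}  B3 = {1, 3, 5}  B4 = {3, 5, 6}  B5 = {0, 1, 5}
Tree: B1–B2, B1–B3, B3–B4, B3–B5
The largest bag has 3 vertices, giving width 2; this decomposition certifies tw(G) ≤ 2. Conversely, {1, 2, 4} is a clique of size 3, and the vertices of any clique must share a bag in every tree decomposition; so some bag has ≥ 3 vertices and tw(G) ≥ 2. Therefore the treewidth is 2.

2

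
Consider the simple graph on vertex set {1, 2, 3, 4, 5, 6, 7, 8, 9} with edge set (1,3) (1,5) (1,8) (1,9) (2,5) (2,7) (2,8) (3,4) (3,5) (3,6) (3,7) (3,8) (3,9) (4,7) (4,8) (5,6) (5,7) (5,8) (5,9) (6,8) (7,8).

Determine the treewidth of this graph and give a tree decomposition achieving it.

Treewidth 3.
One such decomposition:
Bags: B1 = {3, 5, 6, 8}  B2 = {3, 5, 7, 8}  B3 = {2, 5, 7, 8}  B4 = {1, 3, 5, 8}  B5 = {3, 4, 7, 8}  B6 = {1, 3, 5, 9}
Tree: B1–B2, B2–B3, B1–B4, B2–B5, B4–B6

Every bag has size at most 4, so the width is 4 − 1 = 3 and tw(G) ≤ 3. On the other hand G contains the 4-clique {2, 5, 7, 8}. A clique must lie in a single bag of any decomposition, so no decomposition can have width below 3. Hence tw(G) = 3 exactly.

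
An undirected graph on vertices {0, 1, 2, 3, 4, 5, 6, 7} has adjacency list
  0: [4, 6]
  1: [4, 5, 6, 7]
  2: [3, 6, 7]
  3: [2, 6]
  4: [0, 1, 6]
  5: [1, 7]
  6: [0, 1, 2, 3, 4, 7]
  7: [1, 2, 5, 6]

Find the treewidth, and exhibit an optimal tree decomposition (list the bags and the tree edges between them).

Treewidth 2.
One optimal decomposition is:
Bags: B1 = {1, 6, 7}  B2 = {2, 6, 7}  B3 = {1, 4, 6}  B4 = {1, 5, 7}  B5 = {2, 3, 6}  B6 = {0, 4, 6}
Tree: B1–B2, B1–B3, B1–B4, B2–B5, B3–B6

Each bag holds 3 vertices, so the decomposition has width 2, which upper-bounds the treewidth. On the other hand G contains the 3-clique {1, 5, 7}. A clique must lie in a single bag of any decomposition, so no decomposition can have width below 2. The upper and lower bounds meet at 2, so that is the treewidth.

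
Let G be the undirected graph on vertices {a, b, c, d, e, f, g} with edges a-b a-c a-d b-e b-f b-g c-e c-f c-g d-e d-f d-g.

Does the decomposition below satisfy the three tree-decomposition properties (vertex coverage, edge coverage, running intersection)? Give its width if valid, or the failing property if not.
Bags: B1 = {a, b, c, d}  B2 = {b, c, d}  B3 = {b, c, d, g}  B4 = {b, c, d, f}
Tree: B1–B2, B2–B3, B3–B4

A tree decomposition must satisfy three properties: every vertex lies in some bag; for every edge, both endpoints lie together in some bag; and for every vertex, the bags containing it form a connected subtree. Here vertex e appears in no bag, so the decomposition is invalid.

No — vertex e appears in no bag.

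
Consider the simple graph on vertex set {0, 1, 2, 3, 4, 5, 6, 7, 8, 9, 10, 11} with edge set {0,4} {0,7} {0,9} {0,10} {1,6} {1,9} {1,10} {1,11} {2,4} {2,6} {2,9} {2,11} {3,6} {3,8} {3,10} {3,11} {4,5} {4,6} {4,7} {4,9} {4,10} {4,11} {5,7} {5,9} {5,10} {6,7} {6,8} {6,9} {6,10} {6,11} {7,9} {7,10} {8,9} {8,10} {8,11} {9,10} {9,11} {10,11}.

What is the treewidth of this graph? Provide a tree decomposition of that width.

Treewidth 4.
One optimal decomposition is:
Bags: B1 = {6, 8, 9, 10, 11}  B2 = {4, 6, 9, 10, 11}  B3 = {1, 6, 9, 10, 11}  B4 = {4, 6, 7, 9, 10}  B5 = {0, 4, 7, 9, 10}  B6 = {4, 5, 7, 9, 10}  B7 = {3, 6, 8, 10, 11}  B8 = {2, 4, 6, 9, 11}
Tree: B1–B2, B1–B3, B2–B4, B4–B5, B5–B6, B1–B7, B2–B8

Every bag has size at most 5, so the width is 5 − 1 = 4 and tw(G) ≤ 4. Conversely, {2, 4, 6, 9, 11} is a clique of size 5, and the vertices of any clique must share a bag in every tree decomposition; so some bag has ≥ 5 vertices and tw(G) ≥ 4. Combining the bounds, tw(G) = 4.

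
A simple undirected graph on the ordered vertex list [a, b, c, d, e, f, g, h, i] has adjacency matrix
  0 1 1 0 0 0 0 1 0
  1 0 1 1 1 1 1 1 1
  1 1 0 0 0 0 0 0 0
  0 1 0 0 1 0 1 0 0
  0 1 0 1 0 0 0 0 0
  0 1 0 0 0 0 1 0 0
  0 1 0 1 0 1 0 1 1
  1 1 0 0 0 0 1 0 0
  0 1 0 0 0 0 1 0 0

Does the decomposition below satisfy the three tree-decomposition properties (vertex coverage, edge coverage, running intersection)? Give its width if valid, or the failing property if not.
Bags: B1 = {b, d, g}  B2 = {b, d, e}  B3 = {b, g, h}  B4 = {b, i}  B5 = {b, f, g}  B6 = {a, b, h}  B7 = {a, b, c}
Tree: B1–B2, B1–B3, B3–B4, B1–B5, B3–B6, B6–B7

No — edge (g,i) lies in no bag.

A tree decomposition must satisfy three properties: every vertex lies in some bag; for every edge, both endpoints lie together in some bag; and for every vertex, the bags containing it form a connected subtree. Here edge (g,i) lies in no bag, so the decomposition is invalid.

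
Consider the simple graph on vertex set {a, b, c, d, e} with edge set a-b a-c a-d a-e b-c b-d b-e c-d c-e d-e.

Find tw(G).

A width-4 tree decomposition is:
Bags: B1 = {a, b, c, d, e}
Tree: (single bag)
A single bag containing all 5 vertices is trivially a valid decomposition of width 4. For the lower bound, the 5 vertices {a, b, c, d, e} are pairwise adjacent, and any tree decomposition puts a clique entirely inside one bag — forcing width ≥ 4. The upper and lower bounds meet at 4, so that is the treewidth.

4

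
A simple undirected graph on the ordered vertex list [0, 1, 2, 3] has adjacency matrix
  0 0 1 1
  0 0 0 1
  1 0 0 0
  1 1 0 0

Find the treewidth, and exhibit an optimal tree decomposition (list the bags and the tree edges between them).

Treewidth 1.
One optimal decomposition is:
Bags: B1 = {0, 2}  B2 = {0, 3}  B3 = {1, 3}
Tree: B1–B2, B2–B3

Every bag has size at most 2, so the width is 2 − 1 = 1 and tw(G) ≤ 1. Since G has at least one edge (e.g. 2–0), it is not an edgeless graph, so tw(G) ≥ 1. Hence tw(G) = 1 exactly.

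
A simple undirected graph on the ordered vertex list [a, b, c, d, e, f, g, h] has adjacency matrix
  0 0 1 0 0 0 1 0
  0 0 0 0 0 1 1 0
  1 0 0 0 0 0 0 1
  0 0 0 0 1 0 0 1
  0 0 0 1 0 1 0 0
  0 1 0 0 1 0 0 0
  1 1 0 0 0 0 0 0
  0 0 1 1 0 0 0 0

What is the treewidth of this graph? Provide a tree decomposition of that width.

The largest bag has 3 vertices, giving width 2; this decomposition certifies tw(G) ≤ 2. Since d–h–c–a–g–b–f–e–d is a cycle in G, G is not acyclic. Forests are exactly the graphs of treewidth ≤ 1, so tw(G) ≥ 2. Combining the bounds, tw(G) = 2.

Treewidth 2.
One optimal decomposition is:
Bags: B1 = {c, d, h}  B2 = {a, c, d}  B3 = {a, d, g}  B4 = {b, d, g}  B5 = {b, d, f}  B6 = {d, e, f}
Tree: B1–B2, B2–B3, B3–B4, B4–B5, B5–B6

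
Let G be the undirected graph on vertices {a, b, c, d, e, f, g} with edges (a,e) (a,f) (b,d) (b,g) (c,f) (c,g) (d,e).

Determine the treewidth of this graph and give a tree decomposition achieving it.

Each bag holds 3 vertices, so the decomposition has width 2, which upper-bounds the treewidth. Since d–b–g–c–f–a–e–d is a cycle in G, G is not acyclic. Forests are exactly the graphs of treewidth ≤ 1, so tw(G) ≥ 2. Therefore the treewidth is 2.

Treewidth 2.
One such decomposition:
Bags: B1 = {b, d, g}  B2 = {c, d, g}  B3 = {c, d, f}  B4 = {a, d, f}  B5 = {a, d, e}
Tree: B1–B2, B2–B3, B3–B4, B4–B5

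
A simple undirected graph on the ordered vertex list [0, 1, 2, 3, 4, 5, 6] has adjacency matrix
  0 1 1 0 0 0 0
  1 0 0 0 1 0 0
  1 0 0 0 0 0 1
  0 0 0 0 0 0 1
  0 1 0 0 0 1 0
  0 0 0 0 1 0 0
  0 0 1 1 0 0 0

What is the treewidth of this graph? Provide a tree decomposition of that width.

Treewidth 1.
Bags: B1 = {3, 6}  B2 = {2, 6}  B3 = {0, 2}  B4 = {0, 1}  B5 = {1, 4}  B6 = {4, 5}
Tree: B1–B2, B2–B3, B3–B4, B4–B5, B5–B6

The largest bag has 2 vertices, giving width 1; this decomposition certifies tw(G) ≤ 1. G has an edge, so its treewidth is at least 1. Hence tw(G) = 1 exactly.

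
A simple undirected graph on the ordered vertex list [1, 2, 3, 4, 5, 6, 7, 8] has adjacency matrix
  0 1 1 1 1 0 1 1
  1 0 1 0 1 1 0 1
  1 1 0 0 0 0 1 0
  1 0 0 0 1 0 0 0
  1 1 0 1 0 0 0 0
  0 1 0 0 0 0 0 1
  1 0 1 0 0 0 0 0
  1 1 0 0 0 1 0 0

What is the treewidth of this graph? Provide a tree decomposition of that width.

Treewidth 2.
Bags: B1 = {1, 2, 3}  B2 = {1, 2, 5}  B3 = {1, 2, 8}  B4 = {2, 6, 8}  B5 = {1, 3, 7}  B6 = {1, 4, 5}
Tree: B1–B2, B1–B3, B3–B4, B1–B5, B2–B6

Each bag holds 3 vertices, so the decomposition has width 2, which upper-bounds the treewidth. Conversely, {1, 2, 8} is a clique of size 3, and the vertices of any clique must share a bag in every tree decomposition; so some bag has ≥ 3 vertices and tw(G) ≥ 2. Therefore the treewidth is 2.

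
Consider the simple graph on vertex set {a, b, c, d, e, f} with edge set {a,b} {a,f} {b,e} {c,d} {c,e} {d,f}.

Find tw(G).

2

A width-2 tree decomposition is:
Bags: B1 = {c, d, f}  B2 = {c, e, f}  B3 = {b, e, f}  B4 = {a, b, f}
Tree: B1–B2, B2–B3, B3–B4
The largest bag has 3 vertices, giving width 2; this decomposition certifies tw(G) ≤ 2. Since f–d–c–e–b–a–f is a cycle in G, G is not acyclic. Forests are exactly the graphs of treewidth ≤ 1, so tw(G) ≥ 2. Therefore the treewidth is 2.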